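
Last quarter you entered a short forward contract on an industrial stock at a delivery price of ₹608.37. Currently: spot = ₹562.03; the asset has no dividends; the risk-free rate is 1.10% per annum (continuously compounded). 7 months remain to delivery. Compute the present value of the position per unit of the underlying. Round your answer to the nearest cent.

₹42.45

Current fair forward for the remaining 7 months: F = S·e^(r·T), r = 0.0110
F = 562.03 · e^(0.0110 × 7/12) = 562.03 × 1.006437 = 565.6478
Value of long forward = (F − K)·e^(−rT) = (565.6478 − 608.37) · e^(−0.0110·7/12)
= -42.7222 × 0.993604 = -42.45
Short position value = −(long value) = ₹42.45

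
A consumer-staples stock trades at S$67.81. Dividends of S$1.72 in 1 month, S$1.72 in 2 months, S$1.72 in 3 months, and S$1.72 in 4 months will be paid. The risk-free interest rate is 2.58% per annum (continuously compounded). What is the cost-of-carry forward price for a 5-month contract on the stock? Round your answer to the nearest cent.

S$61.63

PV(dividends) I = 1.72·e^(−0.0258·1/12) + 1.72·e^(−0.0258·2/12) + 1.72·e^(−0.0258·3/12) + 1.72·e^(−0.0258·4/12)
I = 1.7163 + 1.7126 + 1.7089 + 1.7053 = 6.8431
F = (S − I)·e^(rT) = (67.81 − 6.8431) · e^(0.0258·5/12)
= 60.9669 · e^0.010750 = 60.9669 × 1.010808 = S$61.63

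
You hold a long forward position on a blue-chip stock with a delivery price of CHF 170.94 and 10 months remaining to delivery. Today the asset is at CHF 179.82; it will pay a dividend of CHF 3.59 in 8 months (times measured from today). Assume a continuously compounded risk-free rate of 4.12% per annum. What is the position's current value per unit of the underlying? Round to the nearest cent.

PV(remaining dividends) I = 3.59·e^(−0.0412·8/12) = 3.4927
Current forward F = (S − I)·e^(rT) = (179.82 − 3.4927)·e^(0.0412·10/12) = 176.3273 × 1.034930 = 182.4864
Value (long) = (F − K)·e^(−rT) = (182.4864 − 170.94) × 0.966249 = 11.1567
Value = CHF 11.16

CHF 11.16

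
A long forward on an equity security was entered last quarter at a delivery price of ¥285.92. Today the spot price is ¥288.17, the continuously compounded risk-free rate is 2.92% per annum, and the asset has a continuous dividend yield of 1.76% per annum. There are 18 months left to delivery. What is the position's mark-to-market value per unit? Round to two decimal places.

Current fair forward for the remaining 18 months: F = S·e^((r − q)·T), (r − q) = 0.0292 − 0.0176 = 0.0116
F = 288.17 · e^(0.0116 × 18/12) = 288.17 × 1.017552 = 293.2280
Value of long forward = (F − K)·e^(−rT) = (293.2280 − 285.92) · e^(−0.0292·18/12)
= 7.3080 × 0.957145 = 6.99

¥6.99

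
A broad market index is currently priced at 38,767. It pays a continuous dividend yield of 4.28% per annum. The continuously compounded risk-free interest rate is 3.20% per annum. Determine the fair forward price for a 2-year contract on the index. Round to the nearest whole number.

F = S·e^((r − q)T) = 38767 · e^((0.0320 − 0.0428) × 2)
= 38767 · e^-0.021600 = 38767 × 0.978632
F = 37,939

37,939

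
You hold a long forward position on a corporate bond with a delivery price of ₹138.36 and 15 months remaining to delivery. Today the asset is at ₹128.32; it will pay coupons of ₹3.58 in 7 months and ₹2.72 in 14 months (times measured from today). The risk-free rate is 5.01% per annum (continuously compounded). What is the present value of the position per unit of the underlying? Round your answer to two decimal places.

PV(remaining coupons) I = 3.58·e^(−0.0501·7/12) + 2.72·e^(−0.0501·14/12) = 6.0425
Current forward F = (S − I)·e^(rT) = (128.32 − 6.0425)·e^(0.0501·15/12) = 122.2775 × 1.064628 = 130.1801
Value (long) = (F − K)·e^(−rT) = (130.1801 − 138.36) × 0.939296 = -7.6833
Value = -₹7.68

-₹7.68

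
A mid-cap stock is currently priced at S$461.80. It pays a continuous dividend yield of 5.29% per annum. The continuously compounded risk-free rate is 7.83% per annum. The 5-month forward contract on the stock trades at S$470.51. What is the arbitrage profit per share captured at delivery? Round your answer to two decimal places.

S$3.80 per share

Fair forward: F* = S·e^(carry·T), with carry = (r − q) = 0.0783 − 0.0529 = 0.0254
F* = 461.80 · e^(0.0254 × 5/12) = 461.80 · e^0.010583 = 461.80 × 1.010639 = S$466.7131
Market S$470.51 > fair S$466.7131: forward overpriced → cash-and-carry (buy spot, short the forward).
At maturity, profit = |F_mkt − F*| = |470.51 − 466.7131| = S$3.80 per share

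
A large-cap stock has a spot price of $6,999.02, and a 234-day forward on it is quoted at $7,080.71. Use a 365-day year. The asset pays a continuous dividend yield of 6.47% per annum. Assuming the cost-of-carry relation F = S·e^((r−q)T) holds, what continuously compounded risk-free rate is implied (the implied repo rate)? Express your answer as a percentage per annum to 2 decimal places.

8.28%

From F = S·e^((r−q)T): (r − q) = ln(F/S)/T
ln(7080.71/6999.02) = ln(1.011672) = 0.011604
(r − q) = 0.011604 / (234/365) = 0.018100
r = ln(F/S)/T + q = 0.018100 + 0.0647 = 0.082800
r = 8.28%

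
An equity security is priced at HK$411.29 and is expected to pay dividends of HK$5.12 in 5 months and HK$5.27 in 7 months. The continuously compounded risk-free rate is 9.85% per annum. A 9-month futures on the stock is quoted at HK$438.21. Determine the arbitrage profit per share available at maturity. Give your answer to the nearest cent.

PV(dividends) I = 5.12·e^(−0.0985·5/12) + 5.27·e^(−0.0985·7/12) = 9.8899
Fair futures F* = (S − I)·e^(rT) = (411.29 − 9.8899)·e^0.073875 = 401.4001 × 1.076672 = 432.1762
Market HK$438.21 > fair 432.1762: forward overpriced → cash-and-carry (borrow at r, buy the stock and collect the dividends, short the forward).
Profit at T = |F_mkt − F*| = |438.21 − 432.1762| = HK$6.03 per share

HK$6.03 per share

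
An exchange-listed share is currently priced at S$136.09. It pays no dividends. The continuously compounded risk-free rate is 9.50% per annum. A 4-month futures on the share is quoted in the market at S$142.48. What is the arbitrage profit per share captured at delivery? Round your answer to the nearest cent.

S$2.01 per share

Fair futures: F* = S·e^(carry·T), with carry = r = 0.0950
F* = 136.09 · e^(0.0950 × 4/12) = 136.09 · e^0.031667 = 136.09 × 1.032174 = S$140.4686
Market S$142.48 > fair S$140.4686: forward overpriced → cash-and-carry (buy spot, short the forward).
At maturity, profit = |F_mkt − F*| = |142.48 − 140.4686| = S$2.01 per share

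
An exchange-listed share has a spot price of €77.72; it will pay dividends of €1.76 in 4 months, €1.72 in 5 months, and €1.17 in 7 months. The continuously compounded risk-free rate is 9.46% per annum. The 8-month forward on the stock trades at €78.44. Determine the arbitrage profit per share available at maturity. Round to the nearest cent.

€0.42 per share

PV(dividends) I = 1.76·e^(−0.0946·4/12) + 1.72·e^(−0.0946·5/12) + 1.17·e^(−0.0946·7/12) = 4.4661
Fair forward F* = (S − I)·e^(rT) = (77.72 − 4.4661)·e^0.063067 = 73.2539 × 1.065098 = 78.0226
Market €78.44 > fair 78.0226: forward overpriced → cash-and-carry (borrow at r, buy the stock and collect the dividends, short the forward).
Profit at T = |F_mkt − F*| = |78.44 − 78.0226| = €0.42 per share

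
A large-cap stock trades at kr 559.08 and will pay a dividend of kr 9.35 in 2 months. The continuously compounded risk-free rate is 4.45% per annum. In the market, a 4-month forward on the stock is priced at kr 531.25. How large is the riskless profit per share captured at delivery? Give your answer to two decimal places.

PV(dividends) I = 9.35·e^(−0.0445·2/12) = 9.2809
Fair forward F* = (S − I)·e^(rT) = (559.08 − 9.2809)·e^0.014833 = 549.7991 × 1.014944 = 558.0153
Market kr 531.25 < fair 558.0153: forward underpriced → reverse cash-and-carry (short the stock, invest proceeds at r, pay the dividends, go long the forward).
Profit at T = |F_mkt − F*| = |531.25 − 558.0153| = kr 26.77 per share

kr 26.77 per share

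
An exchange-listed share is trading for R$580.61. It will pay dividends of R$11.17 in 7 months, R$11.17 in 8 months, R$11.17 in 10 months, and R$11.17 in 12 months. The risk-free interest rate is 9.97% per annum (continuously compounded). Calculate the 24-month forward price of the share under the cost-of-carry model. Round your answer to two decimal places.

PV(dividends) I = 11.17·e^(−0.0997·7/12) + 11.17·e^(−0.0997·8/12) + 11.17·e^(−0.0997·10/12) + 11.17·e^(−0.0997·12/12)
I = 10.5389 + 10.4517 + 10.2795 + 10.1101 = 41.3802
F = (S − I)·e^(rT) = (580.61 − 41.3802) · e^(0.0997·24/12)
= 539.2298 · e^0.199400 = 539.2298 × 1.220670 = R$658.22

R$658.22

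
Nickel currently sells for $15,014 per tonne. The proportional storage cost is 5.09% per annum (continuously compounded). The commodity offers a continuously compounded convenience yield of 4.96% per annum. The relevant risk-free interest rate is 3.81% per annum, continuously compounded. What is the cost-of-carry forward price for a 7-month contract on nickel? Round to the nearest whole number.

Net carry = r + u − y = 0.0381 + 0.0509 − 0.0496 = 0.0394
F = S·e^((r+u−y)T) = 15014 · e^(0.0394 × 7/12) = 15014 · e^0.022983
= 15014 × 1.023249 = $15,363 per tonne

$15,363 per tonne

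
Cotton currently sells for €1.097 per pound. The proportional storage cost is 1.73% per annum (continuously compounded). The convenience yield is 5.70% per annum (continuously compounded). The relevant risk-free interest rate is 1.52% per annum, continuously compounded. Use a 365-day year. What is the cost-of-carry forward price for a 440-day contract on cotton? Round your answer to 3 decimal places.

€1.065 per pound

Net carry = r + u − y = 0.0152 + 0.0173 − 0.0570 = -0.0245
F = S·e^((r+u−y)T) = 1.097 · e^(-0.0245 × 440/365) = 1.097 · e^-0.029534
= 1.097 × 0.970898 = €1.065 per pound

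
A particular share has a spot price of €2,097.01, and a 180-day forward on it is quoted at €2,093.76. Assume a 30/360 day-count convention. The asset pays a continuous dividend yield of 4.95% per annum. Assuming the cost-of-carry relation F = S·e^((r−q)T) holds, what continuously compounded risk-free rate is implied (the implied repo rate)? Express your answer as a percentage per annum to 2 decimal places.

From F = S·e^((r−q)T): (r − q) = ln(F/S)/T
ln(2093.76/2097.01) = ln(0.998450) = -0.001551
(r − q) = -0.001551 / (180/360) = -0.003102
r = ln(F/S)/T + q = -0.003102 + 0.0495 = 0.046398
r = 4.64%

4.64%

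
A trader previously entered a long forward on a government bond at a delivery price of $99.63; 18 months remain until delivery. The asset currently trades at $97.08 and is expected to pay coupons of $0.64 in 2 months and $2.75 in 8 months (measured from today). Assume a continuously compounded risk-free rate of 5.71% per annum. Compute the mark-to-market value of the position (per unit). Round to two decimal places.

$2.35

PV(remaining coupons) I = 0.64·e^(−0.0571·2/12) + 2.75·e^(−0.0571·8/12) = 3.2812
Current forward F = (S − I)·e^(rT) = (97.08 − 3.2812)·e^(0.0571·18/12) = 93.7988 × 1.089425 = 102.1868
Value (long) = (F − K)·e^(−rT) = (102.1868 − 99.63) × 0.917915 = 2.3469
Value = $2.35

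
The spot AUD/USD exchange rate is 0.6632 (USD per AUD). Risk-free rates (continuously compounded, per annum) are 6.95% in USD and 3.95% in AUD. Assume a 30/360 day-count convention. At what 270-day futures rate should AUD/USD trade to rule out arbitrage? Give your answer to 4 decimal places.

F = S·e^((r_USD − r_AUD)T) = 0.6632 · e^((0.0695 − 0.0395) × 270/360)
= 0.6632 · e^0.022500 = 0.6632 × 1.022755
F = 0.6783 USD per AUD

0.6783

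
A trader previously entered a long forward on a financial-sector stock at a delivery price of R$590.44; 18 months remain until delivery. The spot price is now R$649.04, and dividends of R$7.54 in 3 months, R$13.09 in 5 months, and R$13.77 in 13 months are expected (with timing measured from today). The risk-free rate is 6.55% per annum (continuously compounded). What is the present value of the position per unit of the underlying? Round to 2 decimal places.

PV(remaining dividends) I = 7.54·e^(−0.0655·3/12) + 13.09·e^(−0.0655·5/12) + 13.77·e^(−0.0655·13/12) = 32.9819
Current forward F = (S − I)·e^(rT) = (649.04 − 32.9819)·e^(0.0655·18/12) = 616.0581 × 1.103239 = 679.6593
Value (long) = (F − K)·e^(−rT) = (679.6593 − 590.44) × 0.906422 = 80.8703
Value = R$80.87

R$80.87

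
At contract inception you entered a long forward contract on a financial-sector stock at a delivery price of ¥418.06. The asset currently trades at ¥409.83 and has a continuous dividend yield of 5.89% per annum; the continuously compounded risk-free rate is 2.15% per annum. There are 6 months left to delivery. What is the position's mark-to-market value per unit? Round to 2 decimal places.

Current fair forward for the remaining 6 months: F = S·e^((r − q)·T), (r − q) = 0.0215 − 0.0589 = -0.0374
F = 409.83 · e^(-0.0374 × 6/12) = 409.83 × 0.981474 = 402.2375
Value of long forward = (F − K)·e^(−rT) = (402.2375 − 418.06) · e^(−0.0215·6/12)
= -15.8225 × 0.989308 = -15.65

-¥15.65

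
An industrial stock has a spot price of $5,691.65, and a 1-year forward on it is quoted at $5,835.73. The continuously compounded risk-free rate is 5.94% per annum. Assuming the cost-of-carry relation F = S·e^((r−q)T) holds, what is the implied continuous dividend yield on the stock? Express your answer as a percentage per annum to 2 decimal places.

From F = S·e^((r−q)T): (r − q) = ln(F/S)/T
ln(5835.73/5691.65) = ln(1.025314) = 0.024999
(r − q) = 0.024999 / (1) = 0.024999
q = r − ln(F/S)/T = 0.0594 − 0.024999 = 0.034401
q = 3.44%

3.44%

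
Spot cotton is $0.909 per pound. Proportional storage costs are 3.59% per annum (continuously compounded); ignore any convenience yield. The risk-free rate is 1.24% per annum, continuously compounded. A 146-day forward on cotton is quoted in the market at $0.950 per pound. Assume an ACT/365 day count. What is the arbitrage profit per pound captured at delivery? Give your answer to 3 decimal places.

Fair forward: F* = S·e^(carry·T), with carry = (r + u) = 0.0124 + 0.0359 = 0.0483
F* = 0.909 · e^(0.0483 × 146/365) = 0.909 · e^0.019320 = 0.909 × 1.019508 = $0.9267
Market $0.950 > fair $0.9267: forward overpriced → cash-and-carry (buy spot, short the forward).
At maturity, profit = |F_mkt − F*| = |0.950 − 0.9267| = $0.023 per pound

$0.023 per pound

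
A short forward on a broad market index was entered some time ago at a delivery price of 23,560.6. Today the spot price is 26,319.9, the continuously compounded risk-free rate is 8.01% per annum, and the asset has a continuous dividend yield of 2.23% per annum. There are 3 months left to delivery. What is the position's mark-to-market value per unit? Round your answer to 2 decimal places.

Current fair forward for the remaining 3 months: F = S·e^((r − q)·T), (r − q) = 0.0801 − 0.0223 = 0.0578
F = 26319.9 · e^(0.0578 × 3/12) = 26319.9 × 1.01455491 = 26702.9838
Value of long forward = (F − K)·e^(−rT) = (26702.9838 − 23560.6) · e^(−0.0801·3/12)
= 3142.3838 × 0.98017417 = 3080.08
Short position value = −(long value) = -3080.08

-3080.08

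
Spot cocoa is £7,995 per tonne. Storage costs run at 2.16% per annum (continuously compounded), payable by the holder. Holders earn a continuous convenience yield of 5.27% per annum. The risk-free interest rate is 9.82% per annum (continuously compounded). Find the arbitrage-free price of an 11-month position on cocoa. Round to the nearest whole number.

Net carry = r + u − y = 0.0982 + 0.0216 − 0.0527 = 0.0671
F = S·e^((r+u−y)T) = 7995 · e^(0.0671 × 11/12) = 7995 · e^0.061508
= 7995 × 1.063439 = £8,502 per tonne

£8,502 per tonne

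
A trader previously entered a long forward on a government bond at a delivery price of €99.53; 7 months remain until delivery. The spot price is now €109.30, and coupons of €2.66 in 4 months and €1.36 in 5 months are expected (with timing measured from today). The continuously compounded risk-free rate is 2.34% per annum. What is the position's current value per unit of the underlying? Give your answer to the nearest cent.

PV(remaining coupons) I = 2.66·e^(−0.0234·4/12) + 1.36·e^(−0.0234·5/12) = 3.9861
Current forward F = (S − I)·e^(rT) = (109.30 − 3.9861)·e^(0.0234·7/12) = 105.3139 × 1.013744 = 106.7613
Value (long) = (F − K)·e^(−rT) = (106.7613 − 99.53) × 0.986443 = 7.1333
Value = €7.13

€7.13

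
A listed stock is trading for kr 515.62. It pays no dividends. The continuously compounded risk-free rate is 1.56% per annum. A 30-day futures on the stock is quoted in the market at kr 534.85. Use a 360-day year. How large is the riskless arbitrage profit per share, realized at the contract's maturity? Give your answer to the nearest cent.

kr 18.56 per share

Fair futures: F* = S·e^(carry·T), with carry = r = 0.0156
F* = 515.62 · e^(0.0156 × 30/360) = 515.62 · e^0.001300 = 515.62 × 1.001301 = kr 516.2908
Market kr 534.85 > fair kr 516.2908: forward overpriced → cash-and-carry (buy spot, short the forward).
At maturity, profit = |F_mkt − F*| = |534.85 − 516.2908| = kr 18.56 per share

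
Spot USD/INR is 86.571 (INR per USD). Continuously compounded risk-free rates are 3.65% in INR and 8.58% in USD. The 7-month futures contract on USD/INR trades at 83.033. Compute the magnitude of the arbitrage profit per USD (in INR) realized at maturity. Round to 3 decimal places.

Fair futures: F* = S·e^(carry·T), with carry = (r_INR − r_USD) = 0.0365 − 0.0858 = -0.0493
F* = 86.571 · e^(-0.0493 × 7/12) = 86.571 · e^-0.028758 = 86.571 × 0.971652 = 84.1169
Market 83.033 < fair 84.1169: forward underpriced → reverse cash-and-carry (short spot, go long the forward).
At maturity, profit = |F_mkt − F*| = |83.033 − 84.1169| = 1.084 per USD (in INR)

1.084 per USD (in INR)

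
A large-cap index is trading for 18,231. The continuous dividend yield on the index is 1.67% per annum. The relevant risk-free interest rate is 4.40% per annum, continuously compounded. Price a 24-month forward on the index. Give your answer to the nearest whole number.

19,254

F = S·e^((r − q)T) = 18231 · e^((0.0440 − 0.0167) × 24/12)
= 18231 · e^0.054600 = 18231 × 1.056118
F = 19,254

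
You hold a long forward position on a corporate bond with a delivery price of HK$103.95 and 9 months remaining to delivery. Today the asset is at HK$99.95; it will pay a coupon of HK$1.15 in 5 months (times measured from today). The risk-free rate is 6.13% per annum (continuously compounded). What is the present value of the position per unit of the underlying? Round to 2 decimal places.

PV(remaining coupons) I = 1.15·e^(−0.0613·5/12) = 1.1210
Current forward F = (S − I)·e^(rT) = (99.95 − 1.1210)·e^(0.0613·9/12) = 98.8290 × 1.047048 = 103.4787
Value (long) = (F − K)·e^(−rT) = (103.4787 − 103.95) × 0.955066 = -0.4501
Value = -HK$0.45

-HK$0.45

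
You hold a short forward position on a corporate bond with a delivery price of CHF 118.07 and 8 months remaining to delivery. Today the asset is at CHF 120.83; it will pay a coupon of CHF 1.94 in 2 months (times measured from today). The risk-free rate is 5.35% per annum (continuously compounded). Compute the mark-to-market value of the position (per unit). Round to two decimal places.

-CHF 4.97

PV(remaining coupons) I = 1.94·e^(−0.0535·2/12) = 1.9228
Current forward F = (S − I)·e^(rT) = (120.83 − 1.9228)·e^(0.0535·8/12) = 118.9072 × 1.036310 = 123.2247
Value (long) = (F − K)·e^(−rT) = (123.2247 − 118.07) × 0.964962 = 4.9741
Short position value = −(long value) = -CHF 4.97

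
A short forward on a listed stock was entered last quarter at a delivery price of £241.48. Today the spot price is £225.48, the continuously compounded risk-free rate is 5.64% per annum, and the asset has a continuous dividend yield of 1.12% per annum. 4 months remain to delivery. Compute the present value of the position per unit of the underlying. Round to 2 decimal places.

Current fair forward for the remaining 4 months: F = S·e^((r − q)·T), (r − q) = 0.0564 − 0.0112 = 0.0452
F = 225.48 · e^(0.0452 × 4/12) = 225.48 × 1.015181 = 228.9030
Value of long forward = (F − K)·e^(−rT) = (228.9030 − 241.48) · e^(−0.0564·4/12)
= -12.5770 × 0.981376 = -12.34
Short position value = −(long value) = £12.34

£12.34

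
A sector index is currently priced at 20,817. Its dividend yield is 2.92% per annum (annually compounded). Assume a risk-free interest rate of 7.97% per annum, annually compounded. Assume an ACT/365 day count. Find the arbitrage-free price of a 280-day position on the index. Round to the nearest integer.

F = S · (1+r)^T / (1+q)^T
= 20817 × 1.060590 / 1.022325 = 20817 × 1.037429
F = 21,596

21,596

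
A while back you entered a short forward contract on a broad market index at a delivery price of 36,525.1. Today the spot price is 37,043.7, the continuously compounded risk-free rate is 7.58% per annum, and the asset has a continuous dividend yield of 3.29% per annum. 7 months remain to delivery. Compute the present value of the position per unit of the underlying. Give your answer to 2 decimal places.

-1394.28

Current fair forward for the remaining 7 months: F = S·e^((r − q)·T), (r − q) = 0.0758 − 0.0329 = 0.0429
F = 37043.7 · e^(0.0429 × 7/12) = 37043.7 × 1.02534075 = 37982.4151
Value of long forward = (F − K)·e^(−rT) = (37982.4151 − 36525.1) · e^(−0.0758·7/12)
= 1457.3151 × 0.95674664 = 1394.28
Short position value = −(long value) = -1394.28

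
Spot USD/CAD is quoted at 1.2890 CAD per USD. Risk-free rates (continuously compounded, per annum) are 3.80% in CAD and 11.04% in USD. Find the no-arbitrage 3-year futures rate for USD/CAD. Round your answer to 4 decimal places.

F = S·e^((r_CAD − r_USD)T) = 1.2890 · e^((0.0380 − 0.1104) × 3)
= 1.2890 · e^-0.217200 = 1.2890 × 0.804769
F = 1.0373 CAD per USD

1.0373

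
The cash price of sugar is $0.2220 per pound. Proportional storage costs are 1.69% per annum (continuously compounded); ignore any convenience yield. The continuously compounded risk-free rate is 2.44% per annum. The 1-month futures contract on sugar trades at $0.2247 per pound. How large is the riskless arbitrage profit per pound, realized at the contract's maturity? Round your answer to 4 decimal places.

Fair futures: F* = S·e^(carry·T), with carry = (r + u) = 0.0244 + 0.0169 = 0.0413
F* = 0.2220 · e^(0.0413 × 1/12) = 0.2220 · e^0.003442 = 0.2220 × 1.003448 = $0.2228
Market $0.2247 > fair $0.2228: forward overpriced → cash-and-carry (buy spot, short the forward).
At maturity, profit = |F_mkt − F*| = |0.2247 − 0.2228| = $0.0019 per pound

$0.0019 per pound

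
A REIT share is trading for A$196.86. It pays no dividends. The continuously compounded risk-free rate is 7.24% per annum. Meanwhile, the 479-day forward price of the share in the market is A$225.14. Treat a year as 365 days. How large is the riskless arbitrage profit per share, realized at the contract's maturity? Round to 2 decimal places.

Fair forward: F* = S·e^(carry·T), with carry = r = 0.0724
F* = 196.86 · e^(0.0724 × 479/365) = 196.86 · e^0.095013 = 196.86 × 1.099673 = A$216.4816
Market A$225.14 > fair A$216.4816: forward overpriced → cash-and-carry (buy spot, short the forward).
At maturity, profit = |F_mkt − F*| = |225.14 − 216.4816| = A$8.66 per share

A$8.66 per share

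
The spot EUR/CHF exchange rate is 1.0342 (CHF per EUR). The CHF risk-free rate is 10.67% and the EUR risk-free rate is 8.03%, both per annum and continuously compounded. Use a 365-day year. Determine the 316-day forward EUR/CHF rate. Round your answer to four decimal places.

1.0581

F = S·e^((r_CHF − r_EUR)T) = 1.0342 · e^((0.1067 − 0.0803) × 316/365)
= 1.0342 · e^0.022856 = 1.0342 × 1.023119
F = 1.0581 CHF per EUR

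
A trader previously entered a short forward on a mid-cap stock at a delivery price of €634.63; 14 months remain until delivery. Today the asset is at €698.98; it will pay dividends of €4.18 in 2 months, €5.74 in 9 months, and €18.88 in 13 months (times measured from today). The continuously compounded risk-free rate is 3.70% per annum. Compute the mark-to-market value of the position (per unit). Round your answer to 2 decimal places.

-€63.29

PV(remaining dividends) I = 4.18·e^(−0.0370·2/12) + 5.74·e^(−0.0370·9/12) + 18.88·e^(−0.0370·13/12) = 27.8754
Current forward F = (S − I)·e^(rT) = (698.98 − 27.8754)·e^(0.0370·14/12) = 671.1046 × 1.044112 = 700.7084
Value (long) = (F − K)·e^(−rT) = (700.7084 − 634.63) × 0.957752 = 63.2867
Short position value = −(long value) = -€63.29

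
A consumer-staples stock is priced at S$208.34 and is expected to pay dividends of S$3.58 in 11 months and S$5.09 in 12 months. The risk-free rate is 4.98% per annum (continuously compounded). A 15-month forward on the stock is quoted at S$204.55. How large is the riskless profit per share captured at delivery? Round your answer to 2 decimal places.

PV(dividends) I = 3.58·e^(−0.0498·11/12) + 5.09·e^(−0.0498·12/12) = 8.2630
Fair forward F* = (S − I)·e^(rT) = (208.34 − 8.2630)·e^0.062250 = 200.0770 × 1.064228 = 212.9275
Market S$204.55 < fair 212.9275: forward underpriced → reverse cash-and-carry (short the stock, invest proceeds at r, pay the dividends, go long the forward).
Profit at T = |F_mkt − F*| = |204.55 − 212.9275| = S$8.38 per share

S$8.38 per share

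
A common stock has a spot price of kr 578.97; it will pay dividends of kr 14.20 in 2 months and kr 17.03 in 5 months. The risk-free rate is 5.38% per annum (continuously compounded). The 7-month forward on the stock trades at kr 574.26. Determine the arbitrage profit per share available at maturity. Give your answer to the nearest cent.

PV(dividends) I = 14.20·e^(−0.0538·2/12) + 17.03·e^(−0.0538·5/12) = 30.7257
Fair forward F* = (S − I)·e^(rT) = (578.97 − 30.7257)·e^0.031383 = 548.2443 × 1.031881 = 565.7229
Market kr 574.26 > fair 565.7229: forward overpriced → cash-and-carry (borrow at r, buy the stock and collect the dividends, short the forward).
Profit at T = |F_mkt − F*| = |574.26 − 565.7229| = kr 8.54 per share

kr 8.54 per share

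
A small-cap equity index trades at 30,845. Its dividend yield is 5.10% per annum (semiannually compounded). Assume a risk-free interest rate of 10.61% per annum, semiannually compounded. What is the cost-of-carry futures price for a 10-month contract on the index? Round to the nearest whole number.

F = S · (1+r/2)^(2T) / (1+q/2)^(2T)
= 30845 × 1.089971 / 1.042860 = 30845 × 1.045175
F = 32,238

32,238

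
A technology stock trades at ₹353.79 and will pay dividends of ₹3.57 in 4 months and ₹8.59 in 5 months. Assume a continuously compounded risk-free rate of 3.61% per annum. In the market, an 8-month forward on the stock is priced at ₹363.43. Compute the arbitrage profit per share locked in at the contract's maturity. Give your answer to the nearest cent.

₹13.30 per share

PV(dividends) I = 3.57·e^(−0.0361·4/12) + 8.59·e^(−0.0361·5/12) = 11.9891
Fair forward F* = (S − I)·e^(rT) = (353.79 − 11.9891)·e^0.024067 = 341.8009 × 1.024359 = 350.1268
Market ₹363.43 > fair 350.1268: forward overpriced → cash-and-carry (borrow at r, buy the stock and collect the dividends, short the forward).
Profit at T = |F_mkt − F*| = |363.43 − 350.1268| = ₹13.30 per share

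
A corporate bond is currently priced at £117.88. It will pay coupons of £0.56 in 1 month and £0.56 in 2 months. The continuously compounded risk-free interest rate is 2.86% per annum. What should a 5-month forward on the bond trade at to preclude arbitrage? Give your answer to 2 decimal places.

PV(coupons) I = 0.56·e^(−0.0286·1/12) + 0.56·e^(−0.0286·2/12)
I = 0.5587 + 0.5573 = 1.1160
F = (S − I)·e^(rT) = (117.88 − 1.1160) · e^(0.0286·5/12)
= 116.7640 · e^0.011917 = 116.7640 × 1.011988 = £118.16

£118.16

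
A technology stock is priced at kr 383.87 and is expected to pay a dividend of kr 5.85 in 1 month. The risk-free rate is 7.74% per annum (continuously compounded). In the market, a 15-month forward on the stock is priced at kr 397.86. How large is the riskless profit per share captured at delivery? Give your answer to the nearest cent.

kr 18.60 per share

PV(dividends) I = 5.85·e^(−0.0774·1/12) = 5.8124
Fair forward F* = (S − I)·e^(rT) = (383.87 − 5.8124)·e^0.096750 = 378.0576 × 1.101585 = 416.4626
Market kr 397.86 < fair 416.4626: forward underpriced → reverse cash-and-carry (short the stock, invest proceeds at r, pay the dividends, go long the forward).
Profit at T = |F_mkt − F*| = |397.86 − 416.4626| = kr 18.60 per share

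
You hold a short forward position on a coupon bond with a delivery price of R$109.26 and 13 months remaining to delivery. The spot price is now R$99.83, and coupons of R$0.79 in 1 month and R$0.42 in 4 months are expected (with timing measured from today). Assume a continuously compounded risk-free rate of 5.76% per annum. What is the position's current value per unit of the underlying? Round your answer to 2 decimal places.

PV(remaining coupons) I = 0.79·e^(−0.0576·1/12) + 0.42·e^(−0.0576·4/12) = 1.1982
Current forward F = (S − I)·e^(rT) = (99.83 − 1.1982)·e^(0.0576·13/12) = 98.6318 × 1.064388 = 104.9825
Value (long) = (F − K)·e^(−rT) = (104.9825 − 109.26) × 0.939507 = -4.0187
Short position value = −(long value) = R$4.02

R$4.02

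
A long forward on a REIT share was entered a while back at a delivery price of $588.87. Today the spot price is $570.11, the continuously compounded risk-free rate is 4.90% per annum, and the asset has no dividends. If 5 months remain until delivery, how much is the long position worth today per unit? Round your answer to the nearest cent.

-$6.86

Current fair forward for the remaining 5 months: F = S·e^(r·T), r = 0.0490
F = 570.11 · e^(0.0490 × 5/12) = 570.11 × 1.020627 = 581.8697
Value of long forward = (F − K)·e^(−rT) = (581.8697 − 588.87) · e^(−0.0490·5/12)
= -7.0003 × 0.979790 = -6.86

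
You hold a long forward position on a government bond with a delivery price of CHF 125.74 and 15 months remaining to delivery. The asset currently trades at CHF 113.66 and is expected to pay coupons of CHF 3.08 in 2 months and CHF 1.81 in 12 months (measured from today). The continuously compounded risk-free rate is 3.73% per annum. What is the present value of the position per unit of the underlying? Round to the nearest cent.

PV(remaining coupons) I = 3.08·e^(−0.0373·2/12) + 1.81·e^(−0.0373·12/12) = 4.8046
Current forward F = (S − I)·e^(rT) = (113.66 − 4.8046)·e^(0.0373·15/12) = 108.8554 × 1.047729 = 114.0510
Value (long) = (F − K)·e^(−rT) = (114.0510 − 125.74) × 0.954445 = -11.1565
Value = -CHF 11.16

-CHF 11.16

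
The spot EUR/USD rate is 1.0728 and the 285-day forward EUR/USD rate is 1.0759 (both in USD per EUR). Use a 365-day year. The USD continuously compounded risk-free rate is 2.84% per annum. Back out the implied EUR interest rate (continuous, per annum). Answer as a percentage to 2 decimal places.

F = S·e^((r_USD − r_EUR)T) ⇒ r_EUR = r_USD − ln(F/S)/T
ln(1.0759/1.0728) = 0.002885; /(285/365) = 0.003695
r_EUR = 0.0284 − 0.003695 = 0.024705
r_EUR = 2.47%

2.47%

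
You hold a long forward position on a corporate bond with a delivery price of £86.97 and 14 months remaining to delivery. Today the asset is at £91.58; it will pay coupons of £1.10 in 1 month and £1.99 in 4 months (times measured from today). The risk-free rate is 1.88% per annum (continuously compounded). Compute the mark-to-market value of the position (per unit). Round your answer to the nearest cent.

£3.42

PV(remaining coupons) I = 1.10·e^(−0.0188·1/12) + 1.99·e^(−0.0188·4/12) = 3.0758
Current forward F = (S − I)·e^(rT) = (91.58 − 3.0758)·e^(0.0188·14/12) = 88.5042 × 1.022176 = 90.4669
Value (long) = (F − K)·e^(−rT) = (90.4669 − 86.97) × 0.978305 = 3.4210
Value = £3.42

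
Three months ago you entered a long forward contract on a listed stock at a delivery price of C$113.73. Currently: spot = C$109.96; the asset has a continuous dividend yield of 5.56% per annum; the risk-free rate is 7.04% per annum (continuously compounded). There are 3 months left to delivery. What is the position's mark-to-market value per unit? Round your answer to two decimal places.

Current fair forward for the remaining 3 months: F = S·e^((r − q)·T), (r − q) = 0.0704 − 0.0556 = 0.0148
F = 109.96 · e^(0.0148 × 3/12) = 109.96 × 1.003707 = 110.3676
Value of long forward = (F − K)·e^(−rT) = (110.3676 − 113.73) · e^(−0.0704·3/12)
= -3.3624 × 0.982554 = -3.30

-C$3.30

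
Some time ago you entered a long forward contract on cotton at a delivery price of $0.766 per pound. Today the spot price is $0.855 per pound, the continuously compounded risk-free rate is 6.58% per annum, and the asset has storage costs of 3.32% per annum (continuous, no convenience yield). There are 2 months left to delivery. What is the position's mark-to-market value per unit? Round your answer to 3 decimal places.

Current fair forward for the remaining 2 months: F = S·e^((r + u)·T), (r + u) = 0.0658 + 0.0332 = 0.0990
F = 0.855 · e^(0.0990 × 2/12) = 0.855 × 1.016637 = 0.8692
Value of long forward = (F − K)·e^(−rT) = (0.8692 − 0.766) · e^(−0.0658·2/12)
= 0.1032 × 0.989093 = 0.102

$0.102 per pound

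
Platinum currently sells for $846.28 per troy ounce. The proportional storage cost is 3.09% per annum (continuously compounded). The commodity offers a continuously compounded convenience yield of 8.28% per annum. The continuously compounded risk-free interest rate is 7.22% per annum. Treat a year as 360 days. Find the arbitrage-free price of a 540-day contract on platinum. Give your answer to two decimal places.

$872.45 per troy ounce

Net carry = r + u − y = 0.0722 + 0.0309 − 0.0828 = 0.0203
F = S·e^((r+u−y)T) = 846.28 · e^(0.0203 × 540/360) = 846.28 · e^0.030450
= 846.28 × 1.030918 = $872.45 per troy ounce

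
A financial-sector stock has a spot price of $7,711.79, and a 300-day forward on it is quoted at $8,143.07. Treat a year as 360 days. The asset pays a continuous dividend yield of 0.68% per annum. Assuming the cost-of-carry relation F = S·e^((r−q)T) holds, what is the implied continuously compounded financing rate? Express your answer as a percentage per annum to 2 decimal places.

From F = S·e^((r−q)T): (r − q) = ln(F/S)/T
ln(8143.07/7711.79) = ln(1.055925) = 0.054417
(r − q) = 0.054417 / (300/360) = 0.065300
r = ln(F/S)/T + q = 0.065300 + 0.0068 = 0.072100
r = 7.21%

7.21%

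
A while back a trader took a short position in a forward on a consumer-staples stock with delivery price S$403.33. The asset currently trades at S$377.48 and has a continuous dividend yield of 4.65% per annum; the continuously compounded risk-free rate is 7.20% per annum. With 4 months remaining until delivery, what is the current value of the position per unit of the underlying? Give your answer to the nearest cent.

Current fair forward for the remaining 4 months: F = S·e^((r − q)·T), (r − q) = 0.0720 − 0.0465 = 0.0255
F = 377.48 · e^(0.0255 × 4/12) = 377.48 × 1.008536 = 380.7022
Value of long forward = (F − K)·e^(−rT) = (380.7022 − 403.33) · e^(−0.0720·4/12)
= -22.6278 × 0.976286 = -22.09
Short position value = −(long value) = S$22.09

S$22.09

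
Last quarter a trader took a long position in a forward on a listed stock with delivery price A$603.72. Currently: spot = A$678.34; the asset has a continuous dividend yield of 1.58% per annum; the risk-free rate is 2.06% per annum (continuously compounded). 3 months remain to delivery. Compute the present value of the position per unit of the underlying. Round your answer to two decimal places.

A$75.05

Current fair forward for the remaining 3 months: F = S·e^((r − q)·T), (r − q) = 0.0206 − 0.0158 = 0.0048
F = 678.34 · e^(0.0048 × 3/12) = 678.34 × 1.001201 = 679.1547
Value of long forward = (F − K)·e^(−rT) = (679.1547 − 603.72) · e^(−0.0206·3/12)
= 75.4347 × 0.994863 = 75.05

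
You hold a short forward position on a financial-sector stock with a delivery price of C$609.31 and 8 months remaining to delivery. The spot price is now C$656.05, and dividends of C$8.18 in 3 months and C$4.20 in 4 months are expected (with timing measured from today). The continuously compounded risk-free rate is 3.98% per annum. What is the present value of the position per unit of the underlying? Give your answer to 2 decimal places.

PV(remaining dividends) I = 8.18·e^(−0.0398·3/12) + 4.20·e^(−0.0398·4/12) = 12.2437
Current forward F = (S − I)·e^(rT) = (656.05 − 12.2437)·e^(0.0398·8/12) = 643.8063 × 1.026888 = 661.1170
Value (long) = (F − K)·e^(−rT) = (661.1170 − 609.31) × 0.973816 = 50.4505
Short position value = −(long value) = -C$50.45

-C$50.45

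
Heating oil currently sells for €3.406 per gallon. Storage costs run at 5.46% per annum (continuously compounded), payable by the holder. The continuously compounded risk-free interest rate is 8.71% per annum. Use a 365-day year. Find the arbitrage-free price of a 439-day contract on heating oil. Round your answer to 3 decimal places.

€4.039 per gallon

Net carry = r + u − y = 0.0871 + 0.0546 − 0.0000 = 0.1417
F = S·e^((r+u−y)T) = 3.406 · e^(0.1417 × 439/365) = 3.406 · e^0.170428
= 3.406 × 1.185812 = €4.039 per gallon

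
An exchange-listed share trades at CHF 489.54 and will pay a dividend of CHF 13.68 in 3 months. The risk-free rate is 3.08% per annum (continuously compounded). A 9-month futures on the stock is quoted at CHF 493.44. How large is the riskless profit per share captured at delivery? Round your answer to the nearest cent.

CHF 6.35 per share

PV(dividends) I = 13.68·e^(−0.0308·3/12) = 13.5751
Fair futures F* = (S − I)·e^(rT) = (489.54 − 13.5751)·e^0.023100 = 475.9649 × 1.023369 = 487.0877
Market CHF 493.44 > fair 487.0877: forward overpriced → cash-and-carry (borrow at r, buy the stock and collect the dividends, short the forward).
Profit at T = |F_mkt − F*| = |493.44 − 487.0877| = CHF 6.35 per share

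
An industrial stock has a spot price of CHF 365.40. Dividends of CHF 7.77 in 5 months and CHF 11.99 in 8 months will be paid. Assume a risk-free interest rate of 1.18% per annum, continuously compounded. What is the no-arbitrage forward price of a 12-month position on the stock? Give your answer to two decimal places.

CHF 349.88

PV(dividends) I = 7.77·e^(−0.0118·5/12) + 11.99·e^(−0.0118·8/12)
I = 7.7319 + 11.8960 = 19.6279
F = (S − I)·e^(rT) = (365.40 − 19.6279) · e^(0.0118·12/12)
= 345.7721 · e^0.011800 = 345.7721 × 1.011870 = CHF 349.88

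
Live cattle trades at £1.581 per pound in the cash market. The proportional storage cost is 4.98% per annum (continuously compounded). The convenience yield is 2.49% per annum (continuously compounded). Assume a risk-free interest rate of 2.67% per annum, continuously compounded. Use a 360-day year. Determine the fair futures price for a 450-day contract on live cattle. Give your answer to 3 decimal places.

Net carry = r + u − y = 0.0267 + 0.0498 − 0.0249 = 0.0516
F = S·e^((r+u−y)T) = 1.581 · e^(0.0516 × 450/360) = 1.581 · e^0.064500
= 1.581 × 1.066626 = £1.686 per pound

£1.686 per pound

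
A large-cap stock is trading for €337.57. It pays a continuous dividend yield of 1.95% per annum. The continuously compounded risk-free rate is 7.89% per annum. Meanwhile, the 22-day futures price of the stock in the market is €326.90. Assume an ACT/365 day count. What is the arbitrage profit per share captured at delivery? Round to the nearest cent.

€11.88 per share

Fair futures: F* = S·e^(carry·T), with carry = (r − q) = 0.0789 − 0.0195 = 0.0594
F* = 337.57 · e^(0.0594 × 22/365) = 337.57 · e^0.003580 = 337.57 × 1.003586 = €338.7805
Market €326.90 < fair €338.7805: forward underpriced → reverse cash-and-carry (short spot, go long the forward).
At maturity, profit = |F_mkt − F*| = |326.90 − 338.7805| = €11.88 per share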